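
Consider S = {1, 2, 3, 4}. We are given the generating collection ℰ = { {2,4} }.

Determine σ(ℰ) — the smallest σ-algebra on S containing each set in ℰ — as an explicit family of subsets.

Initial family (3 sets): { {}, {2,4}, S }.
Step 1 (1 new):
  {1,3}  = complement {2,4}
  |family| = 4
After Step 2 the family is unchanged; done.

Therefore σ(ℰ) = { {}, {1,3}, {2,4}, S } (|σ(ℰ)| = 4).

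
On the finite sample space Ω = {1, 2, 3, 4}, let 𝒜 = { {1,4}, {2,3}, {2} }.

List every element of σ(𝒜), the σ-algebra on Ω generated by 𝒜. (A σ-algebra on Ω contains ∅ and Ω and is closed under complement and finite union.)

|σ(𝒜)| = 8.  σ(𝒜) = { ∅, {2}, {3}, {1,4}, {2,3}, {1,2,4}, {1,3,4}, Ω }

Derivation:
Take S₀ = 𝒜 ∪ {∅, Ω} = { ∅, {2}, {1,4}, {2,3}, Ω }.
Iteration 1: 2 new —
  {1,2,4}  = {1,4} ∪ {2}
  {1,3,4}  = complement {2}
  [7 total]
Iteration 2 (1 new):
  {3}  = complement {1,2,4}
  [8 total]
Iteration 3: stable.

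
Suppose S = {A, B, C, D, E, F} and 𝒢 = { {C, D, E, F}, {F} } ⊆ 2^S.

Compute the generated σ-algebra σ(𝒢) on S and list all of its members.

|σ(𝒢)| = 8.  σ(𝒢) = { {}, {F}, {A, B}, {A, B, F}, {C, D, E}, {C, D, E, F}, {A, B, C, D, E}, S }

Check:
Seed the family with 𝒢 together with ∅ and S: { {}, {F}, {C, D, E, F}, S }.
Round 1. New:
  {A, B}  = {C, D, E, F}ᶜ
  {A, B, C, D, E}  = {F}ᶜ
Round 2: +1 →
  {A, B, F}  = {A, B} ∪ {F}
Round 3. New:
  {C, D, E}  = {A, B, F}ᶜ
After Round 4 the family is unchanged; done.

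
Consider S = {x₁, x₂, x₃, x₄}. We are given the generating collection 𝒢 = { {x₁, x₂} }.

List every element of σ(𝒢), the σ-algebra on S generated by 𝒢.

Seed the family with 𝒢 together with ∅ and S: { ∅, {x₁, x₂}, S }.
Pass 1 (1 new):
  {x₃, x₄}  = ᶜ of {x₁, x₂}
  — 4 sets.
Pass 2: stable.

Therefore σ(𝒢) = { ∅, {x₁, x₂}, {x₃, x₄}, S } (|σ(𝒢)| = 4).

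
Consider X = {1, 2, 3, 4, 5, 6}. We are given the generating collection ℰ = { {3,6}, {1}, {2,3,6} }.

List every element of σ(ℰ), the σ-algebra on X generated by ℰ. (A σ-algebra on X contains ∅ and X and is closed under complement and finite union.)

Begin from { ∅, {1}, {3,6}, {2,3,6}, X } (that is, ℰ plus ∅ and X).
Round 1. New:
  {1,3,6}  = {3,6} ∪ {1}
  {1,4,5}  = X∖{2,3,6}
  {1,2,3,6}  = {2,3,6} ∪ {1}
  {1,2,4,5}  = X∖{3,6}
  {2,3,4,5,6}  = X∖{1}
Round 2: 3 new —
  {4,5}  = X∖{1,2,3,6}
  {2,4,5}  = X∖{1,3,6}
  {1,3,4,5,6}  = {1,4,5} ∪ {1,3,6}
Round 3: +2 →
  {2}  = X∖{1,3,4,5,6}
  {3,4,5,6}  = {4,5} ∪ {3,6}
Round 4. New:
  {1,2}  = X∖{3,4,5,6}
Round 5: already closed under ᶜ and ∪.

|σ(ℰ)| = 16.  σ(ℰ) = { ∅, {1}, {2}, {1,2}, {3,6}, {4,5}, {1,3,6}, {1,4,5}, {2,3,6}, {2,4,5}, {1,2,3,6}, {1,2,4,5}, {3,4,5,6}, {1,3,4,5,6}, {2,3,4,5,6}, X }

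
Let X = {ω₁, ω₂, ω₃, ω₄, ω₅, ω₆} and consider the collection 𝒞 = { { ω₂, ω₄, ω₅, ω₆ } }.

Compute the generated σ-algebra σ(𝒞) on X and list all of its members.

Take S₀ = 𝒞 ∪ {∅, X} = { {  }, { ω₂, ω₄, ω₅, ω₆ }, X }.
Step 1: +1 →
  { ω₁, ω₃ }  = ᶜ of { ω₂, ω₄, ω₅, ω₆ }
  — 4 sets.
Step 2 adds nothing — fixpoint reached.

σ(𝒞) = { {  }, { ω₁, ω₃ }, { ω₂, ω₄, ω₅, ω₆ }, X }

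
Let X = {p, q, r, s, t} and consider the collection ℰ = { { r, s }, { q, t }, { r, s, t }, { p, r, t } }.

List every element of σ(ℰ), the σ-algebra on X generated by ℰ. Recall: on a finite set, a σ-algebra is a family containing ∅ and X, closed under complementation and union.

Start: ℰ ∪ {∅, X} = { {}, { q, t }, { r, s }, { p, r, t }, { r, s, t }, X }.
Round 1: 7 new —
  { p, q }  = { r, s, t }ᶜ
  { q, s }  = { p, r, t }ᶜ
  { p, q, t }  = { r, s }ᶜ
  { p, r, s }  = { q, t }ᶜ
  { p, q, r, t }  = { q, t } ∪ { p, r, t }
  { p, r, s, t }  = { r, s, t } ∪ { p, r, t }
  { q, r, s, t }  = { q, t } ∪ { r, s, t }
  |family| = 13
Round 2 adds 8:
  { p }  = { q, r, s, t }ᶜ
  { q }  = { p, r, s, t }ᶜ
  { s }  = { p, q, r, t }ᶜ
  { p, q, s }  = { p, q } ∪ { q, s }
  { q, r, s }  = { r, s } ∪ { q, s }
  { q, s, t }  = { q, t } ∪ { q, s }
  { p, q, r, s }  = { r, s } ∪ { p, q }
  { p, q, s, t }  = { p, q, t } ∪ { q, s }
  |family| = 21
Round 3 adds 6:
  { r }  = { p, q, s, t }ᶜ
  { t }  = { p, q, r, s }ᶜ
  { p, r }  = { q, s, t }ᶜ
  { p, s }  = { s } ∪ { p }
  { p, t }  = { q, r, s }ᶜ
  { r, t }  = { p, q, s }ᶜ
  |family| = 27
Round 4: +5 →
  { q, r }  = { q } ∪ { r }
  { s, t }  = { t } ∪ { s }
  { p, q, r }  = { p, q } ∪ { r }
  { p, s, t }  = { t } ∪ { p, s }
  { q, r, t }  = { p, s }ᶜ
  |family| = 32
Round 5: closed — nothing new.

Therefore σ(ℰ) = { {}, { p }, { q }, { r }, { s }, { t }, { p, q }, { p, r }, { p, s }, { p, t }, { q, r }, { q, s }, { q, t }, { r, s }, { r, t }, { s, t }, { p, q, r }, { p, q, s }, { p, q, t }, { p, r, s }, { p, r, t }, { p, s, t }, { q, r, s }, { q, r, t }, { q, s, t }, { r, s, t }, { p, q, r, s }, { p, q, r, t }, { p, q, s, t }, { p, r, s, t }, { q, r, s, t }, X } (|σ(ℰ)| = 32).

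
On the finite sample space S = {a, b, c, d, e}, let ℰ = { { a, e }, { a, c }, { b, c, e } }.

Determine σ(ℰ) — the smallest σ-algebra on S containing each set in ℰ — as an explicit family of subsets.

Answer: σ(ℰ) = { {}, { a }, { b }, { c }, { d }, { e }, { a, b }, { a, c }, { a, d }, { a, e }, { b, c }, { b, d }, { b, e }, { c, d }, { c, e }, { d, e }, { a, b, c }, { a, b, d }, { a, b, e }, { a, c, d }, { a, c, e }, { a, d, e }, { b, c, d }, { b, c, e }, { b, d, e }, { c, d, e }, { a, b, c, d }, { a, b, c, e }, { a, b, d, e }, { a, c, d, e }, { b, c, d, e }, S }

Trace:
Begin from { {}, { a, c }, { a, e }, { b, c, e }, S } (that is, ℰ plus ∅ and S).
Step 1. New:
  { a, d }  = S∖{ b, c, e }
  { a, c, e }  = { a, c } ∪ { a, e }
  { b, c, d }  = S∖{ a, e }
  { b, d, e }  = S∖{ a, c }
  { a, b, c, e }  = { b, c, e } ∪ { a, c }
  (now 10)
Step 2 (8 new):
  { d }  = S∖{ a, b, c, e }
  { b, d }  = S∖{ a, c, e }
  { a, c, d }  = { a, d } ∪ { a, c }
  { a, d, e }  = { a, d } ∪ { a, e }
  { a, b, c, d }  = { b, c, d } ∪ { a, d }
  { a, b, d, e }  = { a, d } ∪ { b, d, e }
  { a, c, d, e }  = { a, c, e } ∪ { a, d }
  { b, c, d, e }  = { b, c, d } ∪ { b, c, e }
  (now 18)
Step 3 (7 new):
  { a }  = S∖{ b, c, d, e }
  { b }  = S∖{ a, c, d, e }
  { c }  = S∖{ a, b, d, e }
  { e }  = S∖{ a, b, c, d }
  { b, c }  = S∖{ a, d, e }
  { b, e }  = S∖{ a, c, d }
  { a, b, d }  = { a, d } ∪ { b, d }
  (now 25)
Step 4. New:
  { a, b }  = { b } ∪ { a }
  { c, d }  = { c } ∪ { d }
  { c, e }  = S∖{ a, b, d }
  { d, e }  = { e } ∪ { d }
  { a, b, c }  = { b } ∪ { a, c }
  { a, b, e }  = { b, e } ∪ { a, e }
  (now 31)
Step 5 adds 1:
  { c, d, e }  = S∖{ a, b }
  (now 32)
After Step 6 the family is unchanged; done.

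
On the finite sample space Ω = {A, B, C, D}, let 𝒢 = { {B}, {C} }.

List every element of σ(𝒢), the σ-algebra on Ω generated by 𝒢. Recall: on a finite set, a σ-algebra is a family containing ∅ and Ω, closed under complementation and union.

|σ(𝒢)| = 8.  σ(𝒢) = { {}, {B}, {C}, {A,D}, {B,C}, {A,B,D}, {A,C,D}, Ω }

Check:
Take S₀ = 𝒢 ∪ {∅, Ω} = { {}, {B}, {C}, Ω }.
Round 1 adds 3:
  {B,C}  = {C} ∪ {B}
  {A,B,D}  = complement {C}
  {A,C,D}  = complement {B}
  [7 total]
Round 2: +1 →
  {A,D}  = complement {B,C}
  [8 total]
Round 3: already closed under ᶜ and ∪.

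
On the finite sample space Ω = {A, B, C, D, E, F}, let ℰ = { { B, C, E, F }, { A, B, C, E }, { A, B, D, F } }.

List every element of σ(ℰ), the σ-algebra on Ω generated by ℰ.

Answer: σ(ℰ) = { ∅, { A }, { B }, { D }, { F }, { A, B }, { A, D }, { A, F }, { B, D }, { B, F }, { C, E }, { D, F }, { A, B, D }, { A, B, F }, { A, C, E }, { A, D, F }, { B, C, E }, { B, D, F }, { C, D, E }, { C, E, F }, { A, B, C, E }, { A, B, D, F }, { A, C, D, E }, { A, C, E, F }, { B, C, D, E }, { B, C, E, F }, { C, D, E, F }, { A, B, C, D, E }, { A, B, C, E, F }, { A, C, D, E, F }, { B, C, D, E, F }, Ω }

Working:
Take S₀ = ℰ ∪ {∅, Ω} = { ∅, { A, B, C, E }, { A, B, D, F }, { B, C, E, F }, Ω }.
Round 1. New:
  { A, D }  = Ω∖{ B, C, E, F }
  { C, E }  = Ω∖{ A, B, D, F }
  { D, F }  = Ω∖{ A, B, C, E }
  { A, B, C, E, F }  = { A, B, C, E } ∪ { B, C, E, F }
  — 9 sets.
Round 2 adds 6:
  { D }  = Ω∖{ A, B, C, E, F }
  { A, D, F }  = { A, D } ∪ { D, F }
  { A, C, D, E }  = { A, D } ∪ { C, E }
  { C, D, E, F }  = { C, E } ∪ { D, F }
  { A, B, C, D, E }  = { A, D } ∪ { A, B, C, E }
  { B, C, D, E, F }  = { D, F } ∪ { B, C, E, F }
  — 15 sets.
Round 3 adds 7:
  { A }  = Ω∖{ B, C, D, E, F }
  { F }  = Ω∖{ A, B, C, D, E }
  { A, B }  = Ω∖{ C, D, E, F }
  { B, F }  = Ω∖{ A, C, D, E }
  { B, C, E }  = Ω∖{ A, D, F }
  { C, D, E }  = { D } ∪ { C, E }
  { A, C, D, E, F }  = { A, D } ∪ { C, D, E, F }
  — 22 sets.
Round 4. New:
  { B }  = Ω∖{ A, C, D, E, F }
  { A, F }  = { F } ∪ { A }
  { A, B, D }  = { A, D } ∪ { A, B }
  { A, B, F }  = Ω∖{ C, D, E }
  { A, C, E }  = { C, E } ∪ { A }
  { B, D, F }  = { D, F } ∪ { B, F }
  { C, E, F }  = { C, E } ∪ { F }
  { B, C, D, E }  = { C, D, E } ∪ { B, C, E }
  — 30 sets.
Round 5 (2 new):
  { B, D }  = { B } ∪ { D }
  { A, C, E, F }  = { A } ∪ { C, E, F }
  — 32 sets.
Round 6: no new sets; the family is a σ-algebra.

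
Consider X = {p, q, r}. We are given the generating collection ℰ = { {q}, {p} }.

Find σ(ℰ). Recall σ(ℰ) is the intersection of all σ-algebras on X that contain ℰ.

|σ(ℰ)| = 8.  σ(ℰ) = { ∅, {p}, {q}, {r}, {p,q}, {p,r}, {q,r}, X }

Check:
Begin from { ∅, {p}, {q}, X } (that is, ℰ plus ∅ and X).
Pass 1 adds 3:
  {p,q}  = {q} ∪ {p}
  {p,r}  = {q}ᶜ
  {q,r}  = {p}ᶜ
Pass 2 (1 new):
  {r}  = {p,q}ᶜ
Pass 3: stable.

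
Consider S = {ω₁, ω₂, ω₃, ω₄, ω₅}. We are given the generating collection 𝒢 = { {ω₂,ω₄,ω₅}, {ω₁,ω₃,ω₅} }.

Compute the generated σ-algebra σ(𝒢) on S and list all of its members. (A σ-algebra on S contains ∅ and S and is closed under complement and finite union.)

σ(𝒢) = { {}, {ω₅}, {ω₁,ω₃}, {ω₂,ω₄}, {ω₁,ω₃,ω₅}, {ω₂,ω₄,ω₅}, {ω₁,ω₂,ω₃,ω₄}, S }

Check:
Seed the family with 𝒢 together with ∅ and S: { {}, {ω₁,ω₃,ω₅}, {ω₂,ω₄,ω₅}, S }.
Pass 1 (2 new):
  {ω₁,ω₃}  = {ω₂,ω₄,ω₅}ᶜ
  {ω₂,ω₄}  = {ω₁,ω₃,ω₅}ᶜ
  [6 total]
Pass 2: +1 →
  {ω₁,ω₂,ω₃,ω₄}  = {ω₁,ω₃} ∪ {ω₂,ω₄}
  [7 total]
Pass 3: 1 new —
  {ω₅}  = {ω₁,ω₂,ω₃,ω₄}ᶜ
  [8 total]
Pass 4: closed — nothing new.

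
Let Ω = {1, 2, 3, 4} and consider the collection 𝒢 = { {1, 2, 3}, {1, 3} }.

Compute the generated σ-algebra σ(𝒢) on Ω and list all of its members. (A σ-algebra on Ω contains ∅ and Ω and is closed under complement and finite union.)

Seed the family with 𝒢 together with ∅ and Ω: { ∅, {1, 3}, {1, 2, 3}, Ω }.
Pass 1. New:
  {4}  = {1, 2, 3}ᶜ
  {2, 4}  = {1, 3}ᶜ
  — 6 sets.
Pass 2 adds 1:
  {1, 3, 4}  = {1, 3} ∪ {4}
  — 7 sets.
Pass 3 adds 1:
  {2}  = {1, 3, 4}ᶜ
  — 8 sets.
Pass 4: no new sets; the family is a σ-algebra.

Therefore σ(𝒢) = { ∅, {2}, {4}, {1, 3}, {2, 4}, {1, 2, 3}, {1, 3, 4}, Ω } (|σ(𝒢)| = 8).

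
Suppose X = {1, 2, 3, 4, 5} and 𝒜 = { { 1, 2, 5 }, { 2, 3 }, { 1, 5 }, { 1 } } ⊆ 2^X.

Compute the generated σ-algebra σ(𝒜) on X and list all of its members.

Start: 𝒜 ∪ {∅, X} = { {}, { 1 }, { 1, 5 }, { 2, 3 }, { 1, 2, 5 }, X }.
Step 1: +6 →
  { 3, 4 }  = { 1, 2, 5 }ᶜ
  { 1, 2, 3 }  = { 2, 3 } ∪ { 1 }
  { 1, 4, 5 }  = { 2, 3 }ᶜ
  { 2, 3, 4 }  = { 1, 5 }ᶜ
  { 1, 2, 3, 5 }  = { 1, 2, 5 } ∪ { 2, 3 }
  { 2, 3, 4, 5 }  = { 1 }ᶜ
  — 12 sets.
Step 2. New:
  { 4 }  = { 1, 2, 3, 5 }ᶜ
  { 4, 5 }  = { 1, 2, 3 }ᶜ
  { 1, 3, 4 }  = { 3, 4 } ∪ { 1 }
  { 1, 2, 3, 4 }  = { 3, 4 } ∪ { 1, 2, 3 }
  { 1, 2, 4, 5 }  = { 1, 4, 5 } ∪ { 1, 2, 5 }
  { 1, 3, 4, 5 }  = { 1, 4, 5 } ∪ { 3, 4 }
  — 18 sets.
Step 3 adds 6:
  { 2 }  = { 1, 3, 4, 5 }ᶜ
  { 3 }  = { 1, 2, 4, 5 }ᶜ
  { 5 }  = { 1, 2, 3, 4 }ᶜ
  { 1, 4 }  = { 4 } ∪ { 1 }
  { 2, 5 }  = { 1, 3, 4 }ᶜ
  { 3, 4, 5 }  = { 4, 5 } ∪ { 3, 4 }
  — 24 sets.
Step 4: 8 new —
  { 1, 2 }  = { 3, 4, 5 }ᶜ
  { 1, 3 }  = { 3 } ∪ { 1 }
  { 2, 4 }  = { 2 } ∪ { 4 }
  { 3, 5 }  = { 5 } ∪ { 3 }
  { 1, 2, 4 }  = { 2 } ∪ { 1, 4 }
  { 1, 3, 5 }  = { 3 } ∪ { 1, 5 }
  { 2, 3, 5 }  = { 1, 4 }ᶜ
  { 2, 4, 5 }  = { 2, 5 } ∪ { 4, 5 }
  — 32 sets.
Step 5: no new sets; the family is a σ-algebra.

Therefore σ(𝒜) = { {}, { 1 }, { 2 }, { 3 }, { 4 }, { 5 }, { 1, 2 }, { 1, 3 }, { 1, 4 }, { 1, 5 }, { 2, 3 }, { 2, 4 }, { 2, 5 }, { 3, 4 }, { 3, 5 }, { 4, 5 }, { 1, 2, 3 }, { 1, 2, 4 }, { 1, 2, 5 }, { 1, 3, 4 }, { 1, 3, 5 }, { 1, 4, 5 }, { 2, 3, 4 }, { 2, 3, 5 }, { 2, 4, 5 }, { 3, 4, 5 }, { 1, 2, 3, 4 }, { 1, 2, 3, 5 }, { 1, 2, 4, 5 }, { 1, 3, 4, 5 }, { 2, 3, 4, 5 }, X } (|σ(𝒜)| = 32).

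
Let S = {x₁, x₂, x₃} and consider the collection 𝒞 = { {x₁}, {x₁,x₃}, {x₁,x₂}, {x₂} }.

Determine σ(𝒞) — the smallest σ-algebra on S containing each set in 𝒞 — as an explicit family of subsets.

Start: 𝒞 ∪ {∅, S} = { {}, {x₁}, {x₂}, {x₁,x₂}, {x₁,x₃}, S }.
Pass 1: 2 new —
  {x₃}  = S∖{x₁,x₂}
  {x₂,x₃}  = S∖{x₁}
  |family| = 8
Pass 2: no new sets; the family is a σ-algebra.

σ(𝒞) = { {}, {x₁}, {x₂}, {x₃}, {x₁,x₂}, {x₁,x₃}, {x₂,x₃}, S }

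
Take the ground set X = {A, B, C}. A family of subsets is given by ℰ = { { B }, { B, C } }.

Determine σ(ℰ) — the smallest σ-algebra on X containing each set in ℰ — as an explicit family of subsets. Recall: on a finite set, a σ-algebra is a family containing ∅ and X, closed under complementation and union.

σ(ℰ) = { ∅, { A }, { B }, { C }, { A, B }, { A, C }, { B, C }, X }

Check:
Seed the family with ℰ together with ∅ and X: { ∅, { B }, { B, C }, X }.
Step 1 (2 new):
  { A }  = complement { B, C }
  { A, C }  = complement { B }
  (now 6)
Step 2: +1 →
  { A, B }  = { B } ∪ { A }
  (now 7)
Step 3 (1 new):
  { C }  = complement { A, B }
  (now 8)
Step 4: closed — nothing new.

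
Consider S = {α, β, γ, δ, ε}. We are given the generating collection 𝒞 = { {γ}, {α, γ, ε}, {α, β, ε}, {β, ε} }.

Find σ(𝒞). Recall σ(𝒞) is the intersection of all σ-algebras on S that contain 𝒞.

σ(𝒞) (32 sets): { {}, {α}, {β}, {γ}, {δ}, {ε}, {α, β}, {α, γ}, {α, δ}, {α, ε}, {β, γ}, {β, δ}, {β, ε}, {γ, δ}, {γ, ε}, {δ, ε}, {α, β, γ}, {α, β, δ}, {α, β, ε}, {α, γ, δ}, {α, γ, ε}, {α, δ, ε}, {β, γ, δ}, {β, γ, ε}, {β, δ, ε}, {γ, δ, ε}, {α, β, γ, δ}, {α, β, γ, ε}, {α, β, δ, ε}, {α, γ, δ, ε}, {β, γ, δ, ε}, S }

Working:
Take S₀ = 𝒞 ∪ {∅, S} = { {}, {γ}, {β, ε}, {α, β, ε}, {α, γ, ε}, S }.
Iteration 1: 6 new —
  {β, δ}  = S∖{α, γ, ε}
  {γ, δ}  = S∖{α, β, ε}
  {α, γ, δ}  = S∖{β, ε}
  {β, γ, ε}  = {γ} ∪ {β, ε}
  {α, β, γ, ε}  = {γ} ∪ {α, β, ε}
  {α, β, δ, ε}  = S∖{γ}
  |family| = 12
Iteration 2 (7 new):
  {δ}  = S∖{α, β, γ, ε}
  {α, δ}  = S∖{β, γ, ε}
  {β, γ, δ}  = {γ, δ} ∪ {β, δ}
  {β, δ, ε}  = {β, ε} ∪ {β, δ}
  {α, β, γ, δ}  = {α, γ, δ} ∪ {β, δ}
  {α, γ, δ, ε}  = {γ, δ} ∪ {α, γ, ε}
  {β, γ, δ, ε}  = {β, ε} ∪ {γ, δ}
  |family| = 19
Iteration 3 adds 6:
  {α}  = S∖{β, γ, δ, ε}
  {β}  = S∖{α, γ, δ, ε}
  {ε}  = S∖{α, β, γ, δ}
  {α, γ}  = S∖{β, δ, ε}
  {α, ε}  = S∖{β, γ, δ}
  {α, β, δ}  = {α, δ} ∪ {β, δ}
  |family| = 25
Iteration 4: 7 new —
  {α, β}  = {β} ∪ {α}
  {β, γ}  = {β} ∪ {γ}
  {γ, ε}  = S∖{α, β, δ}
  {δ, ε}  = {ε} ∪ {δ}
  {α, β, γ}  = {β} ∪ {α, γ}
  {α, δ, ε}  = {ε} ∪ {α, δ}
  {γ, δ, ε}  = {γ, δ} ∪ {ε}
  |family| = 32
Iteration 5: stable.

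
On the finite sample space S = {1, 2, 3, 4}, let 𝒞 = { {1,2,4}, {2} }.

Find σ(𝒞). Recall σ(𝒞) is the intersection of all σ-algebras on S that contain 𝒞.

Seed the family with 𝒞 together with ∅ and S: { {}, {2}, {1,2,4}, S }.
Pass 1 (2 new):
  {3}  = S∖{1,2,4}
  {1,3,4}  = S∖{2}
  [6 total]
Pass 2. New:
  {2,3}  = {3} ∪ {2}
  [7 total]
Pass 3: 1 new —
  {1,4}  = S∖{2,3}
  [8 total]
Pass 4: closed — nothing new.

σ(𝒞) = { {}, {2}, {3}, {1,4}, {2,3}, {1,2,4}, {1,3,4}, S }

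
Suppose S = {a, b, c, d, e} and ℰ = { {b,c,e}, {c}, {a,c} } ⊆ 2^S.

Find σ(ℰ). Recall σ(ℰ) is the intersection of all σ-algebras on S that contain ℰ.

Take S₀ = ℰ ∪ {∅, S} = { {}, {c}, {a,c}, {b,c,e}, S }.
Iteration 1 (4 new):
  {a,d}  = ᶜ of {b,c,e}
  {b,d,e}  = ᶜ of {a,c}
  {a,b,c,e}  = {b,c,e} ∪ {a,c}
  {a,b,d,e}  = ᶜ of {c}
  [9 total]
Iteration 2 adds 3:
  {d}  = ᶜ of {a,b,c,e}
  {a,c,d}  = {c} ∪ {a,d}
  {b,c,d,e}  = {c} ∪ {b,d,e}
  [12 total]
Iteration 3. New:
  {a}  = ᶜ of {b,c,d,e}
  {b,e}  = ᶜ of {a,c,d}
  {c,d}  = {c} ∪ {d}
  [15 total]
Iteration 4. New:
  {a,b,e}  = ᶜ of {c,d}
  [16 total]
Iteration 5: stable.

|σ(ℰ)| = 16.  σ(ℰ) = { {}, {a}, {c}, {d}, {a,c}, {a,d}, {b,e}, {c,d}, {a,b,e}, {a,c,d}, {b,c,e}, {b,d,e}, {a,b,c,e}, {a,b,d,e}, {b,c,d,e}, S }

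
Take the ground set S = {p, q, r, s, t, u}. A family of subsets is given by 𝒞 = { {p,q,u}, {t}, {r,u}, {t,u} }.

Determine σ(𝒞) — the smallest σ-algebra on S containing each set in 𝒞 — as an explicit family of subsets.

Start: 𝒞 ∪ {∅, S} = { {}, {t}, {r,u}, {t,u}, {p,q,u}, S }.
Step 1: 7 new —
  {r,s,t}  = {p,q,u}ᶜ
  {r,t,u}  = {t,u} ∪ {r,u}
  {p,q,r,s}  = {t,u}ᶜ
  {p,q,r,u}  = {r,u} ∪ {p,q,u}
  {p,q,s,t}  = {r,u}ᶜ
  {p,q,t,u}  = {t,u} ∪ {p,q,u}
  {p,q,r,s,u}  = {t}ᶜ
  — 13 sets.
Step 2: +7 →
  {r,s}  = {p,q,t,u}ᶜ
  {s,t}  = {p,q,r,u}ᶜ
  {p,q,s}  = {r,t,u}ᶜ
  {r,s,t,u}  = {r,s,t} ∪ {t,u}
  {p,q,r,s,t}  = {r,s,t} ∪ {p,q,s,t}
  {p,q,r,t,u}  = {t,u} ∪ {p,q,r,u}
  {p,q,s,t,u}  = {t,u} ∪ {p,q,s,t}
  — 20 sets.
Step 3. New:
  {r}  = {p,q,s,t,u}ᶜ
  {s}  = {p,q,r,t,u}ᶜ
  {u}  = {p,q,r,s,t}ᶜ
  {p,q}  = {r,s,t,u}ᶜ
  {r,s,u}  = {r,s} ∪ {r,u}
  {s,t,u}  = {t,u} ∪ {s,t}
  {p,q,s,u}  = {p,q,s} ∪ {p,q,u}
  — 27 sets.
Step 4. New:
  {r,t}  = {p,q,s,u}ᶜ
  {s,u}  = {u} ∪ {s}
  {p,q,r}  = {s,t,u}ᶜ
  {p,q,t}  = {r,s,u}ᶜ
  — 31 sets.
Step 5: +1 →
  {p,q,r,t}  = {s,u}ᶜ
  — 32 sets.
Step 6: already closed under ᶜ and ∪.

Hence σ(𝒞) has 32 members: { {}, {r}, {s}, {t}, {u}, {p,q}, {r,s}, {r,t}, {r,u}, {s,t}, {s,u}, {t,u}, {p,q,r}, {p,q,s}, {p,q,t}, {p,q,u}, {r,s,t}, {r,s,u}, {r,t,u}, {s,t,u}, {p,q,r,s}, {p,q,r,t}, {p,q,r,u}, {p,q,s,t}, {p,q,s,u}, {p,q,t,u}, {r,s,t,u}, {p,q,r,s,t}, {p,q,r,s,u}, {p,q,r,t,u}, {p,q,s,t,u}, S }.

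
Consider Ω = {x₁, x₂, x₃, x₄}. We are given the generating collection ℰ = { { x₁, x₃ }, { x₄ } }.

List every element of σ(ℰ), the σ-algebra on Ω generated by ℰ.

|σ(ℰ)| = 8.  σ(ℰ) = { ∅, { x₂ }, { x₄ }, { x₁, x₃ }, { x₂, x₄ }, { x₁, x₂, x₃ }, { x₁, x₃, x₄ }, Ω }

Check:
Initial family (4 sets): { ∅, { x₄ }, { x₁, x₃ }, Ω }.
Pass 1: 3 new —
  { x₂, x₄ }  = complement { x₁, x₃ }
  { x₁, x₂, x₃ }  = complement { x₄ }
  { x₁, x₃, x₄ }  = { x₁, x₃ } ∪ { x₄ }
Pass 2: 1 new —
  { x₂ }  = complement { x₁, x₃, x₄ }
After Pass 3 the family is unchanged; done.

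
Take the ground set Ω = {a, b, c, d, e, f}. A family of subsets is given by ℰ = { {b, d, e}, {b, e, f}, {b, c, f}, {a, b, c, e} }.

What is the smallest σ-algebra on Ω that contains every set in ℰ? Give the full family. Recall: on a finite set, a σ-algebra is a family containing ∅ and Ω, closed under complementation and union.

σ(ℰ) (64 sets): { ∅, {a}, {b}, {c}, {d}, {e}, {f}, {a, b}, {a, c}, {a, d}, {a, e}, {a, f}, {b, c}, {b, d}, {b, e}, {b, f}, {c, d}, {c, e}, {c, f}, {d, e}, {d, f}, {e, f}, {a, b, c}, {a, b, d}, {a, b, e}, {a, b, f}, {a, c, d}, {a, c, e}, {a, c, f}, {a, d, e}, {a, d, f}, {a, e, f}, {b, c, d}, {b, c, e}, {b, c, f}, {b, d, e}, {b, d, f}, {b, e, f}, {c, d, e}, {c, d, f}, {c, e, f}, {d, e, f}, {a, b, c, d}, {a, b, c, e}, {a, b, c, f}, {a, b, d, e}, {a, b, d, f}, {a, b, e, f}, {a, c, d, e}, {a, c, d, f}, {a, c, e, f}, {a, d, e, f}, {b, c, d, e}, {b, c, d, f}, {b, c, e, f}, {b, d, e, f}, {c, d, e, f}, {a, b, c, d, e}, {a, b, c, d, f}, {a, b, c, e, f}, {a, b, d, e, f}, {a, c, d, e, f}, {b, c, d, e, f}, Ω }

Working:
Start: ℰ ∪ {∅, Ω} = { ∅, {b, c, f}, {b, d, e}, {b, e, f}, {a, b, c, e}, Ω }.
Step 1: +9 →
  {d, f}  = ᶜ of {a, b, c, e}
  {a, c, d}  = ᶜ of {b, e, f}
  {a, c, f}  = ᶜ of {b, d, e}
  {a, d, e}  = ᶜ of {b, c, f}
  {b, c, e, f}  = {b, c, f} ∪ {b, e, f}
  {b, d, e, f}  = {b, e, f} ∪ {b, d, e}
  {a, b, c, d, e}  = {a, b, c, e} ∪ {b, d, e}
  {a, b, c, e, f}  = {b, c, f} ∪ {a, b, c, e}
  {b, c, d, e, f}  = {b, c, f} ∪ {b, d, e}
Step 2. New:
  {a}  = ᶜ of {b, c, d, e, f}
  {d}  = ᶜ of {a, b, c, e, f}
  {f}  = ᶜ of {a, b, c, d, e}
  {a, c}  = ᶜ of {b, d, e, f}
  {a, d}  = ᶜ of {b, c, e, f}
  {a, b, c, f}  = {a, c, f} ∪ {b, c, f}
  {a, b, d, e}  = {a, d, e} ∪ {b, d, e}
  {a, c, d, e}  = {a, d, e} ∪ {a, c, d}
  {a, c, d, f}  = {a, c, f} ∪ {a, c, d}
  {a, d, e, f}  = {a, d, e} ∪ {d, f}
  {b, c, d, f}  = {b, c, f} ∪ {d, f}
  {a, b, c, d, f}  = {b, c, f} ∪ {a, c, d}
  {a, b, d, e, f}  = {a, d, e} ∪ {b, e, f}
  {a, c, d, e, f}  = {a, d, e} ∪ {a, c, f}
Step 3. New:
  {b}  = ᶜ of {a, c, d, e, f}
  {c}  = ᶜ of {a, b, d, e, f}
  {e}  = ᶜ of {a, b, c, d, f}
  {a, e}  = ᶜ of {b, c, d, f}
  {a, f}  = {f} ∪ {a}
  {b, c}  = ᶜ of {a, d, e, f}
  {b, e}  = ᶜ of {a, c, d, f}
  {b, f}  = ᶜ of {a, c, d, e}
  {c, f}  = ᶜ of {a, b, d, e}
  {d, e}  = ᶜ of {a, b, c, f}
  {a, d, f}  = {a, d} ∪ {d, f}
  {a, b, e, f}  = {b, e, f} ∪ {a}
Step 4: +23 →
  {a, b}  = {b} ∪ {a}
  {b, d}  = {b} ∪ {d}
  {c, d}  = ᶜ of {a, b, e, f}
  {c, e}  = {c} ∪ {e}
  {e, f}  = {f} ∪ {e}
  {a, b, c}  = {b} ∪ {a, c}
  {a, b, d}  = {b} ∪ {a, d}
  {a, b, e}  = {b} ∪ {a, e}
  {a, b, f}  = {a, f} ∪ {b}
  {a, c, e}  = {a, c} ∪ {a, e}
  {a, e, f}  = {a, f} ∪ {a, e}
  {b, c, d}  = {b, c} ∪ {d}
  {b, c, e}  = ᶜ of {a, d, f}
  {b, d, f}  = {b} ∪ {d, f}
  {c, d, e}  = {d, e} ∪ {c}
  {c, d, f}  = {c} ∪ {d, f}
  {c, e, f}  = {c, f} ∪ {e}
  {d, e, f}  = {d, e} ∪ {d, f}
  {a, b, c, d}  = {b} ∪ {a, c, d}
  {a, b, d, f}  = {b} ∪ {a, d, f}
  {a, c, e, f}  = {a, c, f} ∪ {a, e}
  {b, c, d, e}  = ᶜ of {a, f}
  {c, d, e, f}  = {d, e} ∪ {c, f}
Step 5: no new sets; the family is a σ-algebra.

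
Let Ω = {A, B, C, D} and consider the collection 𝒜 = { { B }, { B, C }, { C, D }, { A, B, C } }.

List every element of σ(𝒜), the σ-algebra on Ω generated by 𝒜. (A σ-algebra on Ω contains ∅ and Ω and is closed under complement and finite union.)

σ(𝒜) (16 sets): { ∅, { A }, { B }, { C }, { D }, { A, B }, { A, C }, { A, D }, { B, C }, { B, D }, { C, D }, { A, B, C }, { A, B, D }, { A, C, D }, { B, C, D }, Ω }

Working:
Start: 𝒜 ∪ {∅, Ω} = { ∅, { B }, { B, C }, { C, D }, { A, B, C }, Ω }.
Iteration 1: +5 →
  { D }  = complement { A, B, C }
  { A, B }  = complement { C, D }
  { A, D }  = complement { B, C }
  { A, C, D }  = complement { B }
  { B, C, D }  = { C, D } ∪ { B, C }
  [11 total]
Iteration 2: +3 →
  { A }  = complement { B, C, D }
  { B, D }  = { B } ∪ { D }
  { A, B, D }  = { A, B } ∪ { A, D }
  [14 total]
Iteration 3 (2 new):
  { C }  = complement { A, B, D }
  { A, C }  = complement { B, D }
  [16 total]
Iteration 4: no new sets; the family is a σ-algebra.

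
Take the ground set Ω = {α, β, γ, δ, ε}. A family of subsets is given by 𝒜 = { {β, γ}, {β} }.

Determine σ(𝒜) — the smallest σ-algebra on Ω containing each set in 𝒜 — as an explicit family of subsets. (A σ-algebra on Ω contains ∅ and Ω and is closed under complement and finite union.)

Answer: σ(𝒜) = { ∅, {β}, {γ}, {β, γ}, {α, δ, ε}, {α, β, δ, ε}, {α, γ, δ, ε}, Ω }

Check:
Seed the family with 𝒜 together with ∅ and Ω: { ∅, {β}, {β, γ}, Ω }.
Step 1 (2 new):
  {α, δ, ε}  = Ω∖{β, γ}
  {α, γ, δ, ε}  = Ω∖{β}
  |family| = 6
Step 2: 1 new —
  {α, β, δ, ε}  = {α, δ, ε} ∪ {β}
  |family| = 7
Step 3. New:
  {γ}  = Ω∖{α, β, δ, ε}
  |family| = 8
Step 4: stable.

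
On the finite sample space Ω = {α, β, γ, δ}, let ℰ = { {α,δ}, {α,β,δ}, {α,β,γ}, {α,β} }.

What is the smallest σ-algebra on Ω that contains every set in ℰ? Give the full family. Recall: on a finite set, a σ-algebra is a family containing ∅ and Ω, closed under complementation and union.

Start: ℰ ∪ {∅, Ω} = { ∅, {α,β}, {α,δ}, {α,β,γ}, {α,β,δ}, Ω }.
Round 1: 4 new —
  {γ}  = {α,β,δ}ᶜ
  {δ}  = {α,β,γ}ᶜ
  {β,γ}  = {α,δ}ᶜ
  {γ,δ}  = {α,β}ᶜ
  — 10 sets.
Round 2 (2 new):
  {α,γ,δ}  = {γ,δ} ∪ {α,δ}
  {β,γ,δ}  = {γ,δ} ∪ {β,γ}
  — 12 sets.
Round 3 (2 new):
  {α}  = {β,γ,δ}ᶜ
  {β}  = {α,γ,δ}ᶜ
  — 14 sets.
Round 4: +2 →
  {α,γ}  = {γ} ∪ {α}
  {β,δ}  = {δ} ∪ {β}
  — 16 sets.
Round 5: closed — nothing new.

σ(ℰ) = { ∅, {α}, {β}, {γ}, {δ}, {α,β}, {α,γ}, {α,δ}, {β,γ}, {β,δ}, {γ,δ}, {α,β,γ}, {α,β,δ}, {α,γ,δ}, {β,γ,δ}, Ω }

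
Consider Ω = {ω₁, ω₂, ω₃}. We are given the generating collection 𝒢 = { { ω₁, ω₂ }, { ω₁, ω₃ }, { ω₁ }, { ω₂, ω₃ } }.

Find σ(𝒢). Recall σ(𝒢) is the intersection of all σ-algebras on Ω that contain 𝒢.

Seed the family with 𝒢 together with ∅ and Ω: { ∅, { ω₁ }, { ω₁, ω₂ }, { ω₁, ω₃ }, { ω₂, ω₃ }, Ω }.
Round 1 (2 new):
  { ω₂ }  = Ω∖{ ω₁, ω₃ }
  { ω₃ }  = Ω∖{ ω₁, ω₂ }
  — 8 sets.
Round 2: closed — nothing new.

σ(𝒢) = { ∅, { ω₁ }, { ω₂ }, { ω₃ }, { ω₁, ω₂ }, { ω₁, ω₃ }, { ω₂, ω₃ }, Ω }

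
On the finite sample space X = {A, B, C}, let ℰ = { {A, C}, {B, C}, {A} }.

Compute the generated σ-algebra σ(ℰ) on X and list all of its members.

Take S₀ = ℰ ∪ {∅, X} = { {}, {A}, {A, C}, {B, C}, X }.
Iteration 1: 1 new —
  {B}  = X∖{A, C}
  [6 total]
Iteration 2 adds 1:
  {A, B}  = {B} ∪ {A}
  [7 total]
Iteration 3 adds 1:
  {C}  = X∖{A, B}
  [8 total]
Iteration 4: no new sets; the family is a σ-algebra.

Hence σ(ℰ) has 8 members: { {}, {A}, {B}, {C}, {A, B}, {A, C}, {B, C}, X }.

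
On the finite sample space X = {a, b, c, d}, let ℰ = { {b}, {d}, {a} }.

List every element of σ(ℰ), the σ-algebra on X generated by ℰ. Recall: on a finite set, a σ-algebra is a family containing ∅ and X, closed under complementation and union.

σ(ℰ) = { {}, {a}, {b}, {c}, {d}, {a,b}, {a,c}, {a,d}, {b,c}, {b,d}, {c,d}, {a,b,c}, {a,b,d}, {a,c,d}, {b,c,d}, X }

Derivation:
Start: ℰ ∪ {∅, X} = { {}, {a}, {b}, {d}, X }.
Pass 1 (6 new):
  {a,b}  = {b} ∪ {a}
  {a,d}  = {d} ∪ {a}
  {b,d}  = {d} ∪ {b}
  {a,b,c}  = {d}ᶜ
  {a,c,d}  = {b}ᶜ
  {b,c,d}  = {a}ᶜ
  |family| = 11
Pass 2 (4 new):
  {a,c}  = {b,d}ᶜ
  {b,c}  = {a,d}ᶜ
  {c,d}  = {a,b}ᶜ
  {a,b,d}  = {a,b} ∪ {a,d}
  |family| = 15
Pass 3 adds 1:
  {c}  = {a,b,d}ᶜ
  |family| = 16
Pass 4 adds nothing — fixpoint reached.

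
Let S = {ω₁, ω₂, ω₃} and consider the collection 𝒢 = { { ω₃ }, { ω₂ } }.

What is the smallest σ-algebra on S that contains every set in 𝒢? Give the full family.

σ(𝒢) (8 sets): { {}, { ω₁ }, { ω₂ }, { ω₃ }, { ω₁, ω₂ }, { ω₁, ω₃ }, { ω₂, ω₃ }, S }

Working:
Initial family (4 sets): { {}, { ω₂ }, { ω₃ }, S }.
Step 1: +3 →
  { ω₁, ω₂ }  = complement { ω₃ }
  { ω₁, ω₃ }  = complement { ω₂ }
  { ω₂, ω₃ }  = { ω₃ } ∪ { ω₂ }
  [7 total]
Step 2 (1 new):
  { ω₁ }  = complement { ω₂, ω₃ }
  [8 total]
Step 3: no new sets; the family is a σ-algebra.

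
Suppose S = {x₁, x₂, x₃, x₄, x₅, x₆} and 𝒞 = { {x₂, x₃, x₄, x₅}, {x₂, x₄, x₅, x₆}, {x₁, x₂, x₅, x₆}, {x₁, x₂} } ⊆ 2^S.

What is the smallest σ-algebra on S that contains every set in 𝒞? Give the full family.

σ(𝒞) = { ∅, {x₁}, {x₂}, {x₃}, {x₄}, {x₅}, {x₆}, {x₁, x₂}, {x₁, x₃}, {x₁, x₄}, {x₁, x₅}, {x₁, x₆}, {x₂, x₃}, {x₂, x₄}, {x₂, x₅}, {x₂, x₆}, {x₃, x₄}, {x₃, x₅}, {x₃, x₆}, {x₄, x₅}, {x₄, x₆}, {x₅, x₆}, {x₁, x₂, x₃}, {x₁, x₂, x₄}, {x₁, x₂, x₅}, {x₁, x₂, x₆}, {x₁, x₃, x₄}, {x₁, x₃, x₅}, {x₁, x₃, x₆}, {x₁, x₄, x₅}, {x₁, x₄, x₆}, {x₁, x₅, x₆}, {x₂, x₃, x₄}, {x₂, x₃, x₅}, {x₂, x₃, x₆}, {x₂, x₄, x₅}, {x₂, x₄, x₆}, {x₂, x₅, x₆}, {x₃, x₄, x₅}, {x₃, x₄, x₆}, {x₃, x₅, x₆}, {x₄, x₅, x₆}, {x₁, x₂, x₃, x₄}, {x₁, x₂, x₃, x₅}, {x₁, x₂, x₃, x₆}, {x₁, x₂, x₄, x₅}, {x₁, x₂, x₄, x₆}, {x₁, x₂, x₅, x₆}, {x₁, x₃, x₄, x₅}, {x₁, x₃, x₄, x₆}, {x₁, x₃, x₅, x₆}, {x₁, x₄, x₅, x₆}, {x₂, x₃, x₄, x₅}, {x₂, x₃, x₄, x₆}, {x₂, x₃, x₅, x₆}, {x₂, x₄, x₅, x₆}, {x₃, x₄, x₅, x₆}, {x₁, x₂, x₃, x₄, x₅}, {x₁, x₂, x₃, x₄, x₆}, {x₁, x₂, x₃, x₅, x₆}, {x₁, x₂, x₄, x₅, x₆}, {x₁, x₃, x₄, x₅, x₆}, {x₂, x₃, x₄, x₅, x₆}, S }

Working:
Take S₀ = 𝒞 ∪ {∅, S} = { ∅, {x₁, x₂}, {x₁, x₂, x₅, x₆}, {x₂, x₃, x₄, x₅}, {x₂, x₄, x₅, x₆}, S }.
Pass 1. New:
  {x₁, x₃}  = ᶜ of {x₂, x₄, x₅, x₆}
  {x₁, x₆}  = ᶜ of {x₂, x₃, x₄, x₅}
  {x₃, x₄}  = ᶜ of {x₁, x₂, x₅, x₆}
  {x₃, x₄, x₅, x₆}  = ᶜ of {x₁, x₂}
  {x₁, x₂, x₃, x₄, x₅}  = {x₁, x₂} ∪ {x₂, x₃, x₄, x₅}
  {x₁, x₂, x₄, x₅, x₆}  = {x₂, x₄, x₅, x₆} ∪ {x₁, x₂}
  {x₂, x₃, x₄, x₅, x₆}  = {x₂, x₄, x₅, x₆} ∪ {x₂, x₃, x₄, x₅}
  [13 total]
Pass 2. New:
  {x₁}  = ᶜ of {x₂, x₃, x₄, x₅, x₆}
  {x₃}  = ᶜ of {x₁, x₂, x₄, x₅, x₆}
  {x₆}  = ᶜ of {x₁, x₂, x₃, x₄, x₅}
  {x₁, x₂, x₃}  = {x₁, x₂} ∪ {x₁, x₃}
  {x₁, x₂, x₆}  = {x₁, x₂} ∪ {x₁, x₆}
  {x₁, x₃, x₄}  = {x₃, x₄} ∪ {x₁, x₃}
  {x₁, x₃, x₆}  = {x₁, x₆} ∪ {x₁, x₃}
  {x₁, x₂, x₃, x₄}  = {x₃, x₄} ∪ {x₁, x₂}
  {x₁, x₃, x₄, x₆}  = {x₃, x₄} ∪ {x₁, x₆}
  {x₁, x₂, x₃, x₅, x₆}  = {x₁, x₃} ∪ {x₁, x₂, x₅, x₆}
  {x₁, x₃, x₄, x₅, x₆}  = {x₃, x₄, x₅, x₆} ∪ {x₁, x₆}
  [24 total]
Pass 3. New:
  {x₂}  = ᶜ of {x₁, x₃, x₄, x₅, x₆}
  {x₄}  = ᶜ of {x₁, x₂, x₃, x₅, x₆}
  {x₂, x₅}  = ᶜ of {x₁, x₃, x₄, x₆}
  {x₃, x₆}  = {x₆} ∪ {x₃}
  {x₅, x₆}  = ᶜ of {x₁, x₂, x₃, x₄}
  {x₂, x₄, x₅}  = ᶜ of {x₁, x₃, x₆}
  {x₂, x₅, x₆}  = ᶜ of {x₁, x₃, x₄}
  {x₃, x₄, x₅}  = ᶜ of {x₁, x₂, x₆}
  {x₃, x₄, x₆}  = {x₃, x₄} ∪ {x₆}
  {x₄, x₅, x₆}  = ᶜ of {x₁, x₂, x₃}
  {x₁, x₂, x₃, x₆}  = {x₁, x₃, x₆} ∪ {x₁, x₂, x₃}
  {x₁, x₂, x₃, x₄, x₆}  = {x₃, x₄} ∪ {x₁, x₂, x₆}
  [36 total]
Pass 4: 23 new —
  {x₅}  = ᶜ of {x₁, x₂, x₃, x₄, x₆}
  {x₁, x₄}  = {x₁} ∪ {x₄}
  {x₂, x₃}  = {x₂} ∪ {x₃}
  {x₂, x₄}  = {x₂} ∪ {x₄}
  {x₂, x₆}  = {x₂} ∪ {x₆}
  {x₄, x₅}  = ᶜ of {x₁, x₂, x₃, x₆}
  {x₄, x₆}  = {x₆} ∪ {x₄}
  {x₁, x₂, x₄}  = {x₁, x₂} ∪ {x₄}
  {x₁, x₂, x₅}  = ᶜ of {x₃, x₄, x₆}
  {x₁, x₄, x₆}  = {x₁, x₆} ∪ {x₄}
  {x₁, x₅, x₆}  = {x₅, x₆} ∪ {x₁}
  {x₂, x₃, x₄}  = {x₃, x₄} ∪ {x₂}
  {x₂, x₃, x₅}  = {x₂, x₅} ∪ {x₃}
  {x₂, x₃, x₆}  = {x₂} ∪ {x₃, x₆}
  {x₃, x₅, x₆}  = {x₅, x₆} ∪ {x₃}
  {x₁, x₂, x₃, x₅}  = {x₂, x₅} ∪ {x₁, x₂, x₃}
  {x₁, x₂, x₄, x₅}  = ᶜ of {x₃, x₆}
  {x₁, x₂, x₄, x₆}  = {x₄} ∪ {x₁, x₂, x₆}
  {x₁, x₃, x₄, x₅}  = {x₃, x₄, x₅} ∪ {x₁}
  {x₁, x₃, x₅, x₆}  = {x₅, x₆} ∪ {x₁, x₃, x₆}
  {x₁, x₄, x₅, x₆}  = {x₁} ∪ {x₄, x₅, x₆}
  {x₂, x₃, x₄, x₆}  = {x₂} ∪ {x₃, x₄, x₆}
  {x₂, x₃, x₅, x₆}  = {x₂, x₅} ∪ {x₃, x₆}
  [59 total]
Pass 5 adds 5:
  {x₁, x₅}  = ᶜ of {x₂, x₃, x₄, x₆}
  {x₃, x₅}  = ᶜ of {x₁, x₂, x₄, x₆}
  {x₁, x₃, x₅}  = {x₁, x₃} ∪ {x₅}
  {x₁, x₄, x₅}  = ᶜ of {x₂, x₃, x₆}
  {x₂, x₄, x₆}  = {x₂} ∪ {x₄, x₆}
  [64 total]
After Pass 6 the family is unchanged; done.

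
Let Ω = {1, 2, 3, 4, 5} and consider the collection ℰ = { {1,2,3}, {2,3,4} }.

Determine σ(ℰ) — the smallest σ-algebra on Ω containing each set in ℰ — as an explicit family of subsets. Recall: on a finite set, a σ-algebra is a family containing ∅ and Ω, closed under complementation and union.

σ(ℰ) (16 sets): { ∅, {1}, {4}, {5}, {1,4}, {1,5}, {2,3}, {4,5}, {1,2,3}, {1,4,5}, {2,3,4}, {2,3,5}, {1,2,3,4}, {1,2,3,5}, {2,3,4,5}, Ω }

Trace:
Initial family (4 sets): { ∅, {1,2,3}, {2,3,4}, Ω }.
Step 1: 3 new —
  {1,5}  = complement {2,3,4}
  {4,5}  = complement {1,2,3}
  {1,2,3,4}  = {1,2,3} ∪ {2,3,4}
  — 7 sets.
Step 2. New:
  {5}  = complement {1,2,3,4}
  {1,4,5}  = {4,5} ∪ {1,5}
  {1,2,3,5}  = {1,2,3} ∪ {1,5}
  {2,3,4,5}  = {4,5} ∪ {2,3,4}
  — 11 sets.
Step 3. New:
  {1}  = complement {2,3,4,5}
  {4}  = complement {1,2,3,5}
  {2,3}  = complement {1,4,5}
  — 14 sets.
Step 4: 2 new —
  {1,4}  = {4} ∪ {1}
  {2,3,5}  = {2,3} ∪ {5}
  — 16 sets.
Step 5: already closed under ᶜ and ∪.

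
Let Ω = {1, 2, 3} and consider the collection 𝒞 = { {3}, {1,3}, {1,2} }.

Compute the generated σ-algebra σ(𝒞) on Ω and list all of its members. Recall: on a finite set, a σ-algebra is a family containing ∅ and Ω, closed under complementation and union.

Take S₀ = 𝒞 ∪ {∅, Ω} = { ∅, {3}, {1,2}, {1,3}, Ω }.
Pass 1. New:
  {2}  = ᶜ of {1,3}
  |family| = 6
Pass 2: 1 new —
  {2,3}  = {3} ∪ {2}
  |family| = 7
Pass 3. New:
  {1}  = ᶜ of {2,3}
  |family| = 8
Pass 4: no new sets; the family is a σ-algebra.

Hence σ(𝒞) has 8 members: { ∅, {1}, {2}, {3}, {1,2}, {1,3}, {2,3}, Ω }.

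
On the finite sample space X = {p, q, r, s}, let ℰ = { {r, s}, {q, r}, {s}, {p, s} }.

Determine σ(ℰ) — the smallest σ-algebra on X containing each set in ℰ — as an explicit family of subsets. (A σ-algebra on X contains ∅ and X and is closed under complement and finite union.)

Take S₀ = ℰ ∪ {∅, X} = { ∅, {s}, {p, s}, {q, r}, {r, s}, X }.
Iteration 1: 4 new —
  {p, q}  = ᶜ of {r, s}
  {p, q, r}  = ᶜ of {s}
  {p, r, s}  = {r, s} ∪ {p, s}
  {q, r, s}  = {r, s} ∪ {q, r}
  — 10 sets.
Iteration 2. New:
  {p}  = ᶜ of {q, r, s}
  {q}  = ᶜ of {p, r, s}
  {p, q, s}  = {p, q} ∪ {p, s}
  — 13 sets.
Iteration 3: +2 →
  {r}  = ᶜ of {p, q, s}
  {q, s}  = {s} ∪ {q}
  — 15 sets.
Iteration 4 (1 new):
  {p, r}  = ᶜ of {q, s}
  — 16 sets.
Iteration 5: no new sets; the family is a σ-algebra.

|σ(ℰ)| = 16.  σ(ℰ) = { ∅, {p}, {q}, {r}, {s}, {p, q}, {p, r}, {p, s}, {q, r}, {q, s}, {r, s}, {p, q, r}, {p, q, s}, {p, r, s}, {q, r, s}, X }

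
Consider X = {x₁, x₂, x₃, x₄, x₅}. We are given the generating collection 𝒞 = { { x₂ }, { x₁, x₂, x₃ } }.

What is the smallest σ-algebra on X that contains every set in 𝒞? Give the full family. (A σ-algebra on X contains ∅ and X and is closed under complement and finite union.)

σ(𝒞) = { {  }, { x₂ }, { x₁, x₃ }, { x₄, x₅ }, { x₁, x₂, x₃ }, { x₂, x₄, x₅ }, { x₁, x₃, x₄, x₅ }, X }

Derivation:
Start: 𝒞 ∪ {∅, X} = { {  }, { x₂ }, { x₁, x₂, x₃ }, X }.
Step 1: +2 →
  { x₄, x₅ }  = complement { x₁, x₂, x₃ }
  { x₁, x₃, x₄, x₅ }  = complement { x₂ }
Step 2. New:
  { x₂, x₄, x₅ }  = { x₄, x₅ } ∪ { x₂ }
Step 3: 1 new —
  { x₁, x₃ }  = complement { x₂, x₄, x₅ }
Step 4: stable.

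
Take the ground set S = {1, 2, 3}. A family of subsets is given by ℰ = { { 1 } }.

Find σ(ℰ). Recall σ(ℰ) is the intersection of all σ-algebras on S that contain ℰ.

|σ(ℰ)| = 4.  σ(ℰ) = { ∅, { 1 }, { 2, 3 }, S }

Trace:
Begin from { ∅, { 1 }, S } (that is, ℰ plus ∅ and S).
Step 1: 1 new —
  { 2, 3 }  = complement { 1 }
  [4 total]
Step 2 adds nothing — fixpoint reached.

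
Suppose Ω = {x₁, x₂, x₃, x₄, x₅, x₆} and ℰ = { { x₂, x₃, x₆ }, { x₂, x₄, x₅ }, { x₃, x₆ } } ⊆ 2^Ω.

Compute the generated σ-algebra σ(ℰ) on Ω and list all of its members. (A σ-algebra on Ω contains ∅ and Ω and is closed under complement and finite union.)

|σ(ℰ)| = 16.  σ(ℰ) = { {}, { x₁ }, { x₂ }, { x₁, x₂ }, { x₃, x₆ }, { x₄, x₅ }, { x₁, x₃, x₆ }, { x₁, x₄, x₅ }, { x₂, x₃, x₆ }, { x₂, x₄, x₅ }, { x₁, x₂, x₃, x₆ }, { x₁, x₂, x₄, x₅ }, { x₃, x₄, x₅, x₆ }, { x₁, x₃, x₄, x₅, x₆ }, { x₂, x₃, x₄, x₅, x₆ }, Ω }

Working:
Begin from { {}, { x₃, x₆ }, { x₂, x₃, x₆ }, { x₂, x₄, x₅ }, Ω } (that is, ℰ plus ∅ and Ω).
Round 1: 4 new —
  { x₁, x₃, x₆ }  = ᶜ of { x₂, x₄, x₅ }
  { x₁, x₄, x₅ }  = ᶜ of { x₂, x₃, x₆ }
  { x₁, x₂, x₄, x₅ }  = ᶜ of { x₃, x₆ }
  { x₂, x₃, x₄, x₅, x₆ }  = { x₃, x₆ } ∪ { x₂, x₄, x₅ }
  |family| = 9
Round 2 adds 3:
  { x₁ }  = ᶜ of { x₂, x₃, x₄, x₅, x₆ }
  { x₁, x₂, x₃, x₆ }  = { x₁, x₃, x₆ } ∪ { x₂, x₃, x₆ }
  { x₁, x₃, x₄, x₅, x₆ }  = { x₁, x₄, x₅ } ∪ { x₁, x₃, x₆ }
  |family| = 12
Round 3 adds 2:
  { x₂ }  = ᶜ of { x₁, x₃, x₄, x₅, x₆ }
  { x₄, x₅ }  = ᶜ of { x₁, x₂, x₃, x₆ }
  |family| = 14
Round 4: 2 new —
  { x₁, x₂ }  = { x₂ } ∪ { x₁ }
  { x₃, x₄, x₅, x₆ }  = { x₄, x₅ } ∪ { x₃, x₆ }
  |family| = 16
Round 5 adds nothing — fixpoint reached.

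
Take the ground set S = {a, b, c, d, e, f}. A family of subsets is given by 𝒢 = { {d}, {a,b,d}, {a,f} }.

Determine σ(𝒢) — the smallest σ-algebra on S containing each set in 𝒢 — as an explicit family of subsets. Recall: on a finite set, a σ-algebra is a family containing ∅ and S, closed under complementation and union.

σ(𝒢) = { {}, {a}, {b}, {d}, {f}, {a,b}, {a,d}, {a,f}, {b,d}, {b,f}, {c,e}, {d,f}, {a,b,d}, {a,b,f}, {a,c,e}, {a,d,f}, {b,c,e}, {b,d,f}, {c,d,e}, {c,e,f}, {a,b,c,e}, {a,b,d,f}, {a,c,d,e}, {a,c,e,f}, {b,c,d,e}, {b,c,e,f}, {c,d,e,f}, {a,b,c,d,e}, {a,b,c,e,f}, {a,c,d,e,f}, {b,c,d,e,f}, S }

Working:
Initial family (5 sets): { {}, {d}, {a,f}, {a,b,d}, S }.
Step 1 (5 new):
  {a,d,f}  = {a,f} ∪ {d}
  {c,e,f}  = S∖{a,b,d}
  {a,b,d,f}  = {a,f} ∪ {a,b,d}
  {b,c,d,e}  = S∖{a,f}
  {a,b,c,e,f}  = S∖{d}
  |family| = 10
Step 2 (7 new):
  {c,e}  = S∖{a,b,d,f}
  {b,c,e}  = S∖{a,d,f}
  {a,c,e,f}  = {a,f} ∪ {c,e,f}
  {c,d,e,f}  = {c,e,f} ∪ {d}
  {a,b,c,d,e}  = {b,c,d,e} ∪ {a,b,d}
  {a,c,d,e,f}  = {a,d,f} ∪ {c,e,f}
  {b,c,d,e,f}  = {b,c,d,e} ∪ {c,e,f}
  |family| = 17
Step 3: +7 →
  {a}  = S∖{b,c,d,e,f}
  {b}  = S∖{a,c,d,e,f}
  {f}  = S∖{a,b,c,d,e}
  {a,b}  = S∖{c,d,e,f}
  {b,d}  = S∖{a,c,e,f}
  {c,d,e}  = {d} ∪ {c,e}
  {b,c,e,f}  = {b,c,e} ∪ {c,e,f}
  |family| = 24
Step 4. New:
  {a,d}  = S∖{b,c,e,f}
  {b,f}  = {b} ∪ {f}
  {d,f}  = {f} ∪ {d}
  {a,b,f}  = S∖{c,d,e}
  {a,c,e}  = {a} ∪ {c,e}
  {b,d,f}  = {f} ∪ {b,d}
  {a,b,c,e}  = {a,b} ∪ {b,c,e}
  {a,c,d,e}  = {c,d,e} ∪ {a}
  |family| = 32
Step 5: no new sets; the family is a σ-algebra.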